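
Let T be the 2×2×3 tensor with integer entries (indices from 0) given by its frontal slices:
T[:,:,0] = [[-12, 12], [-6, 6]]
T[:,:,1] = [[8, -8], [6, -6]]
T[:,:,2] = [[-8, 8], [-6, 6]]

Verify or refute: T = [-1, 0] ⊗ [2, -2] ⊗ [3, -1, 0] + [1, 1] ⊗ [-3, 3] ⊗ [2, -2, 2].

No

Reconstruct entry (0,0,2) from the claimed factors: Σₗ aₗ[0]bₗ[0]cₗ[2] = (-1)·(2)·(0) + (1)·(-3)·(2) = -6, but T[0,0,2] = -8. The claim is false.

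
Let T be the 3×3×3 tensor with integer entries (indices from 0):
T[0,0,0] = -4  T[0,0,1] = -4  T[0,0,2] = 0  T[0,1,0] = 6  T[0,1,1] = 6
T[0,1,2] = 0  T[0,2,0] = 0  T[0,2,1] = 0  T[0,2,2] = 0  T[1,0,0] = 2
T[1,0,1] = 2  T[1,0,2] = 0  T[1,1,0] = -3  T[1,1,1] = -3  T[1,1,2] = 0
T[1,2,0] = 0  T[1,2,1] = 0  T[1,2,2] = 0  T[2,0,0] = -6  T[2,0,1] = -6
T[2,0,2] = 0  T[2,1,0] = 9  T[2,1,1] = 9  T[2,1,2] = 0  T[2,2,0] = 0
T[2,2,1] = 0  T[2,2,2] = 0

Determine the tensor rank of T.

Lower bound: T ≠ 0 (e.g. T[0,0,0] = -4), so rank(T) ≥ 1.
Upper bound: the mode-1 fibre T[:,0,0] = [-4, 2, -6] gives a = (2, -1, 3) (primitive direction); the mode-2 fibre T[0,:,0] = [-4, 6, 0] gives b = (2, -3, 0); then c[k] = T[0,0,k] / (a[0]·b[0]) = [-4, -4, 0] / 4 = (-1, -1, 0).
Expanding (2, -1, 3) ⊗ (2, -3, 0) ⊗ (-1, -1, 0) reproduces all 27 entries of T, so T = (2, -1, 3) ⊗ (2, -3, 0) ⊗ (-1, -1, 0) and rank(T) ≤ 1.
These bounds meet, so rank(T) = 1.

1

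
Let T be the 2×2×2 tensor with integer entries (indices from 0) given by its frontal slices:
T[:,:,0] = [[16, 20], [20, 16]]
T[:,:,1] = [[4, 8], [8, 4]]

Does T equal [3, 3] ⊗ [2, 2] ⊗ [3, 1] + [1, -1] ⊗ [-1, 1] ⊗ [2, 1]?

Reconstruct entry (0,0,1) from the claimed factors: Σₗ aₗ[0]bₗ[0]cₗ[1] = (3)·(2)·(1) + (1)·(-1)·(1) = 5, but T[0,0,1] = 4. The claim is false.

No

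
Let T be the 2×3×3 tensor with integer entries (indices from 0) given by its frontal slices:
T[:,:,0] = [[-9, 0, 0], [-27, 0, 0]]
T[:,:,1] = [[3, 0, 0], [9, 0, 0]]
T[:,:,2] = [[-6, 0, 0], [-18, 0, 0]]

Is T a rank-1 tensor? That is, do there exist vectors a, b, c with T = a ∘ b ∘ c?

If T = a ∘ b ∘ c then every fibre of T is a multiple of the corresponding factor, so read the factors off the fibres through the nonzero entry T[0,0,0] = -9.
The mode-1 fibre T[:,0,0] = [-9, -27] gives a = (1, 3) (primitive direction); the mode-2 fibre T[0,:,0] = [-9, 0, 0] gives b = (1, 0, 0); then c[k] = T[0,0,k] / (a[0]·b[0]) = [-9, 3, -6] / 1 = (-9, 3, -6).
Expanding (1, 3) ∘ (1, 0, 0) ∘ (-9, 3, -6) reproduces all 18 entries of T, so T = (1, 3) ∘ (1, 0, 0) ∘ (-9, 3, -6) and rank(T) ≤ 1.
Equivalently every frontal slice T[:,:,k] is c[k] times the rank-1 matrix (1, 3) ∘ (1, 0, 0). So T has rank 1 (it is nonzero).

Yes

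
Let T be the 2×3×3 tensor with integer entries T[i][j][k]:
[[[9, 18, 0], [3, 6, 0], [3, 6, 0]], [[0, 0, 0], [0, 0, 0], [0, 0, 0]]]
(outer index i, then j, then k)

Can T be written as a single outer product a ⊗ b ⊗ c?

If T = a ⊗ b ⊗ c then every fibre of T is a multiple of the corresponding factor, so read the factors off the fibres through the nonzero entry T[0,0,0] = 9.
The mode-1 fibre T[:,0,0] = [9, 0] gives a = (1, 0) (primitive direction); the mode-2 fibre T[0,:,0] = [9, 3, 3] gives b = (3, 1, 1); then c[k] = T[0,0,k] / (a[0]·b[0]) = [9, 18, 0] / 3 = (3, 6, 0).
Expanding (1, 0) ⊗ (3, 1, 1) ⊗ (3, 6, 0) reproduces all 18 entries of T, so T = (1, 0) ⊗ (3, 1, 1) ⊗ (3, 6, 0) and rank(T) ≤ 1.
Equivalently every frontal slice T[:,:,k] is c[k] times the rank-1 matrix (1, 0) ⊗ (3, 1, 1). So T has rank 1 (it is nonzero).

Yes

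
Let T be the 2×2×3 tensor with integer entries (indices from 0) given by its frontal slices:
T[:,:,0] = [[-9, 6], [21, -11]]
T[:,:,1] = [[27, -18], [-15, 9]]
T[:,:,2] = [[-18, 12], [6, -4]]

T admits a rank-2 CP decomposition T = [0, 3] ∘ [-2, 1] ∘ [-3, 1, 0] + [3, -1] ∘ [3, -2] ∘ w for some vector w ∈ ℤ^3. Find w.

Subtract the known terms from T to get the rank-1 residual R = [3, -1] ∘ [3, -2] ∘ w, so R[i,j,k] = a[i]·b[j]·w[k]. Pick indices with nonzero a[0]·b[0] = (3)·(3) = 9. Only the fibre through (0,0,·) is needed: R[0,0,:] = T[0,0,:] − Σₗ aₗ[0]bₗ[0]cₗ = [-9, 27, -18] − (0)·(-2)·[-3, 1, 0] = [-9, 27, -18]. Then w[k] = R[0,0,k] / 9 for each k, giving w = [-9, 27, -18] / 9 = [-1, 3, -2].

w = [-1, 3, -2]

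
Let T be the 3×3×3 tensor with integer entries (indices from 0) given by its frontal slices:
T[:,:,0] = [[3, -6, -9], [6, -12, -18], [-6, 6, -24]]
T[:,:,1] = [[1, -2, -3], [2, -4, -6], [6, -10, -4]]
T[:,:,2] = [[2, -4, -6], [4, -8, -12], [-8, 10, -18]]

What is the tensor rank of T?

2

Lower bound: the mode-2 unfolding of T (rows indexed by j, columns by (i,k) = (0,0), (0,1), (0,2), (1,0), (1,1), (1,2), (2,0), (2,1), (2,2)) is [[3, 1, 2, 6, 2, 4, -6, 6, -8], [-6, -2, -4, -12, -4, -8, 6, -10, 10], [-9, -3, -6, -18, -6, -12, -24, -4, -18]].
There the 2×2 minor on rows j ∈ {0, 1}, columns (i,k) ∈ {(0,0), (2,0)} is det [[3, -6], [-6, 6]] = -18 ≠ 0, so this unfolding has rank ≥ 2; CP rank is at least every unfolding rank, so rank(T) ≥ 2. (Unfolding ranks only ever bound the CP rank from below — rank(T) can be strictly larger than all of them — so the matching upper bound has to come from an explicit 2-term decomposition.)
Upper bound — finding two terms. Write S_k = T[:,:,k] for the frontal slices: S₀ = [[3, -6, -9], [6, -12, -18], [-6, 6, -24]], S₁ = [[1, -2, -3], [2, -4, -6], [6, -10, -4]], S₂ = [[2, -4, -6], [4, -8, -12], [-8, 10, -18]].
If T = a₁ ⊗ b₁ ⊗ c₁ + a₂ ⊗ b₂ ⊗ c₂ then each S_k = c₁[k]·a₁b₁ᵀ + c₂[k]·a₂b₂ᵀ. S₀ and S₁ are linearly independent, so a₁b₁ᵀ and a₂b₂ᵀ must span the same plane of matrices: they are the rank-1 matrices of the form x·S₀ + y·S₁.
The 2×2 minor of x·S₀ + y·S₁ on rows {0,2}, columns {0,1} is −18·x² + 2·y² = (-2)·(3·x − y)(3·x + y), vanishing at (x:y) = (1:3) and (1:-3).
M₁ = S₀ + 3·S₁ = [[6, -12, -18], [12, -24, -36], [12, -24, -36]] = 6·[1, 2, 2][1, -2, -3]ᵀ and M₂ = S₀ − 3·S₁ = [[0, 0, 0], [0, 0, 0], [-24, 36, -12]] = (-12)·[0, 0, 1][2, -3, 1]ᵀ, so take a₁ = [1, 2, 2], b₁ = [1, -2, -3], a₂ = [0, 0, 1], b₂ = [2, -3, 1].
Each slice is an integer combination of E₁ = a₁b₁ᵀ and E₂ = a₂b₂ᵀ: S₀ = 3·E₁ − 6·E₂, S₁ = E₁ + 2·E₂, S₂ = 2·E₁ − 6·E₂; reading off coefficients, c₁ = [3, 1, 2] and c₂ = [-6, 2, -6].
Hence T = [1, 2, 2] ⊗ [1, -2, -3] ⊗ [3, 1, 2] + [0, 0, 1] ⊗ [2, -3, 1] ⊗ [-6, 2, -6], so rank(T) ≤ 2.
These bounds meet, so rank(T) = 2.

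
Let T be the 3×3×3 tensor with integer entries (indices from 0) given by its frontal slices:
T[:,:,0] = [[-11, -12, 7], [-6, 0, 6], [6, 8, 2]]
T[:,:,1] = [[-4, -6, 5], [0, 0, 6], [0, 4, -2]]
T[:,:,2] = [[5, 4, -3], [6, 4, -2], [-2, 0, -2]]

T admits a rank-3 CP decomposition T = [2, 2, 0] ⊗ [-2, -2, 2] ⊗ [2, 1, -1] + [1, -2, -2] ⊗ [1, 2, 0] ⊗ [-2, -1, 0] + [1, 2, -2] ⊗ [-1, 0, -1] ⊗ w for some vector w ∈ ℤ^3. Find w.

w = [1, -1, -1]

Subtract the known terms from T to get the rank-1 residual R = [1, 2, -2] ⊗ [-1, 0, -1] ⊗ w, so R[i,j,k] = a[i]·b[j]·w[k]. Pick indices with nonzero a[0]·b[0] = (1)·(-1) = -1. Only the fibre through (0,0,·) is needed: R[0,0,:] = T[0,0,:] − Σₗ aₗ[0]bₗ[0]cₗ = [-11, -4, 5] − (2)·(-2)·[2, 1, -1] − (1)·(1)·[-2, -1, 0] = [-1, 1, 1]. Then w[k] = R[0,0,k] / -1 for each k, giving w = [-1, 1, 1] / -1 = [1, -1, -1].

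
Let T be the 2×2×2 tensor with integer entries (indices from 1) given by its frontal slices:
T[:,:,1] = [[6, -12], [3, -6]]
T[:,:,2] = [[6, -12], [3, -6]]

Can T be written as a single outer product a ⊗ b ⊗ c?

Yes

If T = a ⊗ b ⊗ c then every fibre of T is a multiple of the corresponding factor, so read the factors off the fibres through the nonzero entry T[1,1,1] = 6.
The mode-1 fibre T[:,1,1] = [6, 3] gives a = [2, 1] (primitive direction); the mode-2 fibre T[1,:,1] = [6, -12] gives b = [1, -2]; then c[k] = T[1,1,k] / (a[1]·b[1]) = [6, 6] / 2 = [3, 3].
Expanding [2, 1] ⊗ [1, -2] ⊗ [3, 3] reproduces all 8 entries of T, so T = [2, 1] ⊗ [1, -2] ⊗ [3, 3] and rank(T) ≤ 1.
Equivalently every frontal slice T[:,:,k] is c[k] times the rank-1 matrix [2, 1] ⊗ [1, -2]. So T has rank 1 (it is nonzero).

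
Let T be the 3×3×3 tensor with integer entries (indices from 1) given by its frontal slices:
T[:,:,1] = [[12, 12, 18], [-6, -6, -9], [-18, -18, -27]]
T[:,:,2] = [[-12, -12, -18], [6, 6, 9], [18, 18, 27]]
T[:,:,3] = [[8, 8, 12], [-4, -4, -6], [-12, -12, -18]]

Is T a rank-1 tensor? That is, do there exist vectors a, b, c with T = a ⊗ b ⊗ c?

If T = a ⊗ b ⊗ c then every fibre of T is a multiple of the corresponding factor, so read the factors off the fibres through the nonzero entry T[1,1,1] = 12.
The mode-1 fibre T[:,1,1] = [12, -6, -18] gives a = (2, -1, -3) (primitive direction); the mode-2 fibre T[1,:,1] = [12, 12, 18] gives b = (2, 2, 3); then c[k] = T[1,1,k] / (a[1]·b[1]) = [12, -12, 8] / 4 = (3, -3, 2).
Expanding (2, -1, -3) ⊗ (2, 2, 3) ⊗ (3, -3, 2) reproduces all 27 entries of T, so T = (2, -1, -3) ⊗ (2, 2, 3) ⊗ (3, -3, 2) and rank(T) ≤ 1.
Equivalently every frontal slice T[:,:,k] is c[k] times the rank-1 matrix (2, -1, -3) ⊗ (2, 2, 3). So T has rank 1 (it is nonzero).

Yes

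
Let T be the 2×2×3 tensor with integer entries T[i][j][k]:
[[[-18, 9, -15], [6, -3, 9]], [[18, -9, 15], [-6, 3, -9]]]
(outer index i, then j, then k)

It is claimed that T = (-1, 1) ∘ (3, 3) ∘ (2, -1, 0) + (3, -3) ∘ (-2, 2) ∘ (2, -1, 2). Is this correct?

No

Reconstruct entry (0,0,2) from the claimed factors: Σₗ aₗ[0]bₗ[0]cₗ[2] = (-1)·(3)·(0) + (3)·(-2)·(2) = -12, but T[0,0,2] = -15. The claim is false.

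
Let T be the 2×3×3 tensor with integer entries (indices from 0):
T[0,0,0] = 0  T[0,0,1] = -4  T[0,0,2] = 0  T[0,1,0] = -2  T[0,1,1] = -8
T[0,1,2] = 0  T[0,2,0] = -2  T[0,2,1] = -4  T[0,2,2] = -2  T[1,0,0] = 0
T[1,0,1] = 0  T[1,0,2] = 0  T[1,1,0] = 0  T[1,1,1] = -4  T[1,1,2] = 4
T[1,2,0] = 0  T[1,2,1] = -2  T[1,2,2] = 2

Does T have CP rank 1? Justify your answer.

The mode-3 unfolding of T (rows indexed by k, columns by (i,j) = (0,0), (0,1), (0,2), (1,0), (1,1), (1,2)) is [[0, -2, -2, 0, 0, 0], [-4, -8, -4, 0, -4, -2], [0, 0, -2, 0, 4, 2]].
There the 3×3 minor on rows k ∈ {0, 1, 2}, columns (i,j) ∈ {(0,0), (0,1), (0,2)} is det [[0, -2, -2], [-4, -8, -4], [0, 0, -2]] = 16 ≠ 0, so this unfolding has rank ≥ 3; CP rank is at least every unfolding rank, so rank(T) ≥ 3.
In particular rank(T) ≥ 3 > 1, so T is not rank-1.

No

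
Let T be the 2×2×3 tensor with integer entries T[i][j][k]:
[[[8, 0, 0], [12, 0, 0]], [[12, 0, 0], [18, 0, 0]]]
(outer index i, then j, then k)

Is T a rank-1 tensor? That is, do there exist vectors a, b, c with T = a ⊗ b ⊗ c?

If T = a ⊗ b ⊗ c then every fibre of T is a multiple of the corresponding factor, so read the factors off the fibres through the nonzero entry T[0,0,0] = 8.
The mode-1 fibre T[:,0,0] = [8, 12] gives a = [2, 3] (primitive direction); the mode-2 fibre T[0,:,0] = [8, 12] gives b = [2, 3]; then c[k] = T[0,0,k] / (a[0]·b[0]) = [8, 0, 0] / 4 = [2, 0, 0].
Expanding [2, 3] ⊗ [2, 3] ⊗ [2, 0, 0] reproduces all 12 entries of T, so T = [2, 3] ⊗ [2, 3] ⊗ [2, 0, 0] and rank(T) ≤ 1.
Equivalently every frontal slice T[:,:,k] is c[k] times the rank-1 matrix [2, 3] ⊗ [2, 3]. So T has rank 1 (it is nonzero).

Yes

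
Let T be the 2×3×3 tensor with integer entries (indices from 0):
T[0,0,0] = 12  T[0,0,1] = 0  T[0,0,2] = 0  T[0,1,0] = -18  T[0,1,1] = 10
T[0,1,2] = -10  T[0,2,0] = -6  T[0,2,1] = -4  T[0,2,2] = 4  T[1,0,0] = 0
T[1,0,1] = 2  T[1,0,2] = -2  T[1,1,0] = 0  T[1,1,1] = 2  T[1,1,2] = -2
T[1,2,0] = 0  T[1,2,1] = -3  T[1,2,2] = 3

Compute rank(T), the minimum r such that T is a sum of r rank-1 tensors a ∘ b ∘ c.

2

Lower bound: the mode-2 unfolding of T (rows indexed by j, columns by (i,k) = (0,0), (0,1), (0,2), (1,0), (1,1), (1,2)) is [[12, 0, 0, 0, 2, -2], [-18, 10, -10, 0, 2, -2], [-6, -4, 4, 0, -3, 3]].
There the 2×2 minor on rows j ∈ {0, 1}, columns (i,k) ∈ {(0,0), (0,1)} is det [[12, 0], [-18, 10]] = 120 ≠ 0, so this unfolding has rank ≥ 2; CP rank is at least every unfolding rank, so rank(T) ≥ 2. (This is only a lower bound: in general the CP rank may exceed every unfolding rank, so we still need to exhibit 2 rank-1 terms summing to T.)
Upper bound — finding two terms. Write S_k = T[:,:,k] for the frontal slices: S₀ = [[12, -18, -6], [0, 0, 0]], S₁ = [[0, 10, -4], [2, 2, -3]], S₂ = [[0, -10, 4], [-2, -2, 3]].
If T = a₁ ∘ b₁ ∘ c₁ + a₂ ∘ b₂ ∘ c₂ then each S_k = c₁[k]·a₁b₁ᵀ + c₂[k]·a₂b₂ᵀ. S₀ and S₁ are linearly independent, so a₁b₁ᵀ and a₂b₂ᵀ must span the same plane of matrices: they are the rank-1 matrices of the form x·S₀ + y·S₁.
The 2×2 minor of x·S₀ + y·S₁ on rows {0,1}, columns {0,1} is 60·xy − 20·y² = 20·(3·x − y)(y), vanishing at (x:y) = (1:3) and (1:0).
M₁ = S₀ + 3·S₁ = [[12, 12, -18], [6, 6, -9]] = 3·[2, 1][2, 2, -3]ᵀ and M₂ = S₀ = [[12, -18, -6], [0, 0, 0]] = 6·[1, 0][2, -3, -1]ᵀ, so take a₁ = [2, 1], b₁ = [2, 2, -3], a₂ = [1, 0], b₂ = [2, -3, -1].
Each slice is an integer combination of E₁ = a₁b₁ᵀ and E₂ = a₂b₂ᵀ: S₀ = 6·E₂, S₁ = E₁ − 2·E₂, S₂ = −E₁ + 2·E₂; reading off coefficients, c₁ = [0, 1, -1] and c₂ = [6, -2, 2].
Hence T = [2, 1] ∘ [2, 2, -3] ∘ [0, 1, -1] + [1, 0] ∘ [2, -3, -1] ∘ [6, -2, 2], so rank(T) ≤ 2.
These bounds meet, so rank(T) = 2.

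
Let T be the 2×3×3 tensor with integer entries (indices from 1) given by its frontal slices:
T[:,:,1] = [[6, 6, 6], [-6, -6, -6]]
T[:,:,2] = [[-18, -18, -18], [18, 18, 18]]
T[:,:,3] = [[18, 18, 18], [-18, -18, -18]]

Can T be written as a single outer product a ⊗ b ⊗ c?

Yes

If T = a ⊗ b ⊗ c then every fibre of T is a multiple of the corresponding factor, so read the factors off the fibres through the nonzero entry T[1,1,1] = 6.
The mode-1 fibre T[:,1,1] = [6, -6] gives a = (1, -1) (primitive direction); the mode-2 fibre T[1,:,1] = [6, 6, 6] gives b = (1, 1, 1); then c[k] = T[1,1,k] / (a[1]·b[1]) = [6, -18, 18] / 1 = (6, -18, 18).
Expanding (1, -1) ⊗ (1, 1, 1) ⊗ (6, -18, 18) reproduces all 18 entries of T, so T = (1, -1) ⊗ (1, 1, 1) ⊗ (6, -18, 18) and rank(T) ≤ 1.
Equivalently every frontal slice T[:,:,k] is c[k] times the rank-1 matrix (1, -1) ⊗ (1, 1, 1). So T has rank 1 (it is nonzero).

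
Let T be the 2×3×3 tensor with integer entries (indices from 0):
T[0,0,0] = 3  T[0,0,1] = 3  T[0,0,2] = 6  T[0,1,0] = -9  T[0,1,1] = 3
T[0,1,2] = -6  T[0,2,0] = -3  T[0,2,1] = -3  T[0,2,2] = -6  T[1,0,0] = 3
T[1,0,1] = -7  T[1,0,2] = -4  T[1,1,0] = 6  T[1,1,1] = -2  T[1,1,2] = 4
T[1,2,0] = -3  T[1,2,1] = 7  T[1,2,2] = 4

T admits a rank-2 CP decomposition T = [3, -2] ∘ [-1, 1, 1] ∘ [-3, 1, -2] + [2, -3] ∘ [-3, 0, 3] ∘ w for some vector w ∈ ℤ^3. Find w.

w = [1, -1, 0]

Subtract the known terms from T to get the rank-1 residual R = [2, -3] ∘ [-3, 0, 3] ∘ w, so R[i,j,k] = a[i]·b[j]·w[k]. Pick indices with nonzero a[0]·b[0] = (2)·(-3) = -6. Only the fibre through (0,0,·) is needed: R[0,0,:] = T[0,0,:] − Σₗ aₗ[0]bₗ[0]cₗ = [3, 3, 6] − (3)·(-1)·[-3, 1, -2] = [-6, 6, 0]. Then w[k] = R[0,0,k] / -6 for each k, giving w = [-6, 6, 0] / -6 = [1, -1, 0].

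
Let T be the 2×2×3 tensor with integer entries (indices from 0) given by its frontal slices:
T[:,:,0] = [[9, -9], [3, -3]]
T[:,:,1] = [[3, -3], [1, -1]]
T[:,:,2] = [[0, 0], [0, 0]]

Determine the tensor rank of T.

1

Lower bound: T ≠ 0 (e.g. T[0,0,0] = 9), so rank(T) ≥ 1.
Upper bound: if T = a ⊗ b ⊗ c then every fibre of T is a multiple of the corresponding factor, so read the factors off the fibres through the nonzero entry T[0,0,0] = 9.
The mode-1 fibre T[:,0,0] = [9, 3] gives a = [3, 1] (primitive direction); the mode-2 fibre T[0,:,0] = [9, -9] gives b = [1, -1]; then c[k] = T[0,0,k] / (a[0]·b[0]) = [9, 3, 0] / 3 = [3, 1, 0].
Expanding [3, 1] ⊗ [1, -1] ⊗ [3, 1, 0] reproduces all 12 entries of T, so T = [3, 1] ⊗ [1, -1] ⊗ [3, 1, 0] and rank(T) ≤ 1.
These bounds meet, so rank(T) = 1.
Check entry T[1,1,0] = -3: (1)·(-1)·(3) = -3.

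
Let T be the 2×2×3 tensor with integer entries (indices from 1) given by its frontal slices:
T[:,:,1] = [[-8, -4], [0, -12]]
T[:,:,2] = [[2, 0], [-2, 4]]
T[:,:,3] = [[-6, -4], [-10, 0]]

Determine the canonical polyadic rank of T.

Lower bound: the mode-3 unfolding of T (rows indexed by k, columns by (i,j) = (1,1), (1,2), (2,1), (2,2)) is [[-8, -4, 0, -12], [2, 0, -2, 4], [-6, -4, -10, 0]].
There the 3×3 minor on rows k ∈ {1, 2, 3}, columns (i,j) ∈ {(1,1), (1,2), (2,1)} is det [[-8, -4, 0], [2, 0, -2], [-6, -4, -10]] = -64 ≠ 0, so this unfolding has rank ≥ 3; CP rank is at least every unfolding rank, so rank(T) ≥ 3. (Flattening ranks never certify an upper bound on CP rank; for that we must actually write T with 3 rank-1 terms.)
Upper bound: T is a sum of 3 rank-1 terms, T = [0, 1] (x) [1, -1] (x) [8, -4, -4] + [1, 1] (x) [1, 0] (x) [0, 2, 2] + [1, 1] (x) [2, 1] (x) [-4, 0, -4] (written with every a and b primitive with positive leading entry and the scale carried by c; CP decompositions are not unique, and this one is verified by expanding entrywise), so rank(T) ≤ 3.
These bounds meet, so rank(T) = 3.
Check entry T[2,1,2] = -2: (1)·(1)·(-4) + (1)·(1)·(2) + (1)·(2)·(0) = -2.

3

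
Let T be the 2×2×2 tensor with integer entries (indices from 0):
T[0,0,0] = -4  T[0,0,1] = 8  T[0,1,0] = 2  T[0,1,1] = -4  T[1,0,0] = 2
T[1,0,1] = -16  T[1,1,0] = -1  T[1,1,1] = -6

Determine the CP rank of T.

Lower bound: in the mode-1 unfolding of T (rows indexed by i, columns by (j,k)) the 2×2 minor on rows i ∈ {0, 1}, columns (j,k) ∈ {(0,0), (0,1)} is det [[-4, 8], [2, -16]] = 48 ≠ 0, so that unfolding has rank ≥ 2 and hence rank(T) ≥ 2 (CP rank is at least every unfolding rank, though it can be larger).
Upper bound: with S_k = T[:,:,k], the two rank-1 terms a₁b₁ᵀ, a₂b₂ᵀ are the rank-1 members of the pencil x·S₀ + y·S₁.
det(x·S₀ + y·S₁) is 56·xy − 112·y² = 56·(x − 2·y)(y), vanishing at (x:y) = (2:1) and (1:0).
M₁ = 2·S₀ + S₁ = [[0, 0], [-12, -8]] = (-4)·(0, 1)(3, 2)ᵀ and M₂ = S₀ = [[-4, 2], [2, -1]] = −(2, -1)(2, -1)ᵀ, so take a₁ = (0, 1), b₁ = (3, 2), a₂ = (2, -1), b₂ = (2, -1).
Each slice is an integer combination of E₁ = a₁b₁ᵀ and E₂ = a₂b₂ᵀ: S₀ = −E₂, S₁ = −4·E₁ + 2·E₂; reading off coefficients, c₁ = (0, -4) and c₂ = (-1, 2).
Hence T = (0, 1) ∘ (3, 2) ∘ (0, -4) + (2, -1) ∘ (2, -1) ∘ (-1, 2), so rank(T) ≤ 2.
These bounds meet, so rank(T) = 2.

2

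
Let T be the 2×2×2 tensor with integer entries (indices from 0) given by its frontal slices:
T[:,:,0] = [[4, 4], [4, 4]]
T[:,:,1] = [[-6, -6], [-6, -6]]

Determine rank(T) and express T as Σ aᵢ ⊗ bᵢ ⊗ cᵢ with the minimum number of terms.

rank(T) = 1

Lower bound: T ≠ 0 (e.g. T[0,0,0] = 4), so rank(T) ≥ 1.
Upper bound: the mode-1 fibre T[:,0,0] = [4, 4] gives a = [1, 1] (primitive direction); the mode-2 fibre T[0,:,0] = [4, 4] gives b = [1, 1]; then c[k] = T[0,0,k] / (a[0]·b[0]) = [4, -6] / 1 = [4, -6].
Expanding [1, 1] ⊗ [1, 1] ⊗ [4, -6] reproduces all 8 entries of T, so T = [1, 1] ⊗ [1, 1] ⊗ [4, -6] and rank(T) ≤ 1.
These bounds meet, so rank(T) = 1.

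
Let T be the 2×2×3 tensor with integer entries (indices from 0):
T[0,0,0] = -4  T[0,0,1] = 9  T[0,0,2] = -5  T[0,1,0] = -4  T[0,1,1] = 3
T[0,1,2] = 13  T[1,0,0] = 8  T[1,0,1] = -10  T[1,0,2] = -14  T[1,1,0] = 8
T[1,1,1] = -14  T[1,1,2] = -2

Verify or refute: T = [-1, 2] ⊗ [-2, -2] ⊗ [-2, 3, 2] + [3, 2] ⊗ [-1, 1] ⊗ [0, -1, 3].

Reconstruct entrywise from the claimed factors. For example, T[1,0,1] = -10 and Σₗ aₗ[1]bₗ[0]cₗ[1] = (2)·(-2)·(3) + (2)·(-1)·(-1) = -10; checking all 12 entries, every one matches. The claim holds.

Yes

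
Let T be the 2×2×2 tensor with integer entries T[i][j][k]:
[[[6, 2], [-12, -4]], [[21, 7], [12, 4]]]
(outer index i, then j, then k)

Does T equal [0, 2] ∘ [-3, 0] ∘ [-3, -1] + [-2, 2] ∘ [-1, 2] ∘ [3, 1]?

Reconstruct entry (1,0,0) from the claimed factors: Σₗ aₗ[1]bₗ[0]cₗ[0] = (2)·(-3)·(-3) + (2)·(-1)·(3) = 12, but T[1,0,0] = 21. The claim is false.

No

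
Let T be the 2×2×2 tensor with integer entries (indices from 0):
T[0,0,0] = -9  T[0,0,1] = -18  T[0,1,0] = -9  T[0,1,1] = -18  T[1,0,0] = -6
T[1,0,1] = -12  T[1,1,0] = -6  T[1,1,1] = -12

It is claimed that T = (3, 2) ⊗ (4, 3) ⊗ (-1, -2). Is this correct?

No

Reconstruct entry (0,0,0) from the claimed factors: Σₗ aₗ[0]bₗ[0]cₗ[0] = (3)·(4)·(-1) = -12, but T[0,0,0] = -9. The claim is false.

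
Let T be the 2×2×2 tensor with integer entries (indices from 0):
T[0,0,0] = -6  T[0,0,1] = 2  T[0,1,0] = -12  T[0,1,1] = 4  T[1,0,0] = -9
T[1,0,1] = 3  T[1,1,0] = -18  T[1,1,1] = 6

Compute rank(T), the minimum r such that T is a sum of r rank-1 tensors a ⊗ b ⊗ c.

1

Lower bound: T ≠ 0 (e.g. T[0,0,0] = -6), so rank(T) ≥ 1.
Upper bound: the mode-1 fibre T[:,0,0] = [-6, -9] gives a = [2, 3] (primitive direction); the mode-2 fibre T[0,:,0] = [-6, -12] gives b = [1, 2]; then c[k] = T[0,0,k] / (a[0]·b[0]) = [-6, 2] / 2 = [-3, 1].
Expanding [2, 3] ⊗ [1, 2] ⊗ [-3, 1] reproduces all 8 entries of T, so T = [2, 3] ⊗ [1, 2] ⊗ [-3, 1] and rank(T) ≤ 1.
These bounds meet, so rank(T) = 1.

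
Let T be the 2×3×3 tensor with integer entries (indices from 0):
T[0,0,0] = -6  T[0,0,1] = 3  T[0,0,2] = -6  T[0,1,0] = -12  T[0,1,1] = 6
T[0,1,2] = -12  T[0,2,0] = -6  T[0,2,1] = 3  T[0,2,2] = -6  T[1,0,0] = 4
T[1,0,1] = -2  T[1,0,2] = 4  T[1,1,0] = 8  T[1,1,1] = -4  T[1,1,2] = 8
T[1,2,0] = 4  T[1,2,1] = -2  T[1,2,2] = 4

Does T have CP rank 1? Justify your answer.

Yes

If T = a (x) b (x) c then every fibre of T is a multiple of the corresponding factor, so read the factors off the fibres through the nonzero entry T[0,0,0] = -6.
The mode-1 fibre T[:,0,0] = [-6, 4] gives a = [3, -2] (primitive direction); the mode-2 fibre T[0,:,0] = [-6, -12, -6] gives b = [1, 2, 1]; then c[k] = T[0,0,k] / (a[0]·b[0]) = [-6, 3, -6] / 3 = [-2, 1, -2].
Expanding [3, -2] (x) [1, 2, 1] (x) [-2, 1, -2] reproduces all 18 entries of T, so T = [3, -2] (x) [1, 2, 1] (x) [-2, 1, -2] and rank(T) ≤ 1.
Equivalently every frontal slice T[:,:,k] is c[k] times the rank-1 matrix [3, -2] (x) [1, 2, 1]. So T has rank 1 (it is nonzero).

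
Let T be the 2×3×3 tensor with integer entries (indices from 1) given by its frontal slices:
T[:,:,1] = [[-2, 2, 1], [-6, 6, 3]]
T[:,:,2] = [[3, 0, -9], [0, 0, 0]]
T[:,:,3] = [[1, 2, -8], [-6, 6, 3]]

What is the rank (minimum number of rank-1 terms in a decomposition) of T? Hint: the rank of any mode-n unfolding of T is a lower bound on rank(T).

Lower bound: the mode-3 unfolding of T (rows indexed by k, columns by (i,j) = (1,1), (1,2), (1,3), (2,1), (2,2), (2,3)) is [[-2, 2, 1, -6, 6, 3], [3, 0, -9, 0, 0, 0], [1, 2, -8, -6, 6, 3]].
There the 2×2 minor on rows k ∈ {1, 2}, columns (i,j) ∈ {(1,1), (1,2)} is det [[-2, 2], [3, 0]] = -6 ≠ 0, so this unfolding has rank ≥ 2; CP rank is at least every unfolding rank, so rank(T) ≥ 2. (This is only a lower bound: in general the CP rank may exceed every unfolding rank, so we still need to exhibit 2 rank-1 terms summing to T.)
Upper bound — finding two terms. Write S_k = T[:,:,k] for the frontal slices: S₁ = [[-2, 2, 1], [-6, 6, 3]], S₂ = [[3, 0, -9], [0, 0, 0]], S₃ = [[1, 2, -8], [-6, 6, 3]].
If T = a₁ (x) b₁ (x) c₁ + a₂ (x) b₂ (x) c₂ then each S_k = c₁[k]·a₁b₁ᵀ + c₂[k]·a₂b₂ᵀ. S₁ and S₂ are linearly independent, so a₁b₁ᵀ and a₂b₂ᵀ must span the same plane of matrices: they are the rank-1 matrices of the form x·S₁ + y·S₂.
The 2×2 minor of x·S₁ + y·S₂ on rows {1,2}, columns {1,2} is 18·xy = 18·(y)(x), vanishing at (x:y) = (1:0) and (0:1).
M₁ = S₁ = [[-2, 2, 1], [-6, 6, 3]] = −(1, 3)(2, -2, -1)ᵀ and M₂ = S₂ = [[3, 0, -9], [0, 0, 0]] = 3·(1, 0)(1, 0, -3)ᵀ, so take a₁ = (1, 3), b₁ = (2, -2, -1), a₂ = (1, 0), b₂ = (1, 0, -3).
Each slice is an integer combination of E₁ = a₁b₁ᵀ and E₂ = a₂b₂ᵀ: S₁ = −E₁, S₂ = 3·E₂, S₃ = −E₁ + 3·E₂; reading off coefficients, c₁ = (-1, 0, -1) and c₂ = (0, 3, 3).
Hence T = (1, 3) (x) (2, -2, -1) (x) (-1, 0, -1) + (1, 0) (x) (1, 0, -3) (x) (0, 3, 3), so rank(T) ≤ 2.
These bounds meet, so rank(T) = 2.

2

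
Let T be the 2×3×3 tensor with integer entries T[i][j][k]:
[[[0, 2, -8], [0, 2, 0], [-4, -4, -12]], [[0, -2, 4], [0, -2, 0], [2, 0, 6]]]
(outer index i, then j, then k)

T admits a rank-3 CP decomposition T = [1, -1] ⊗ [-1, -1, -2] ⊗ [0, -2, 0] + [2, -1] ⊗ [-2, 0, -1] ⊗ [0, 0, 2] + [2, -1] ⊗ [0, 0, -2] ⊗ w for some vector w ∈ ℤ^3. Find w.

w = [1, 2, 2]

Subtract the known terms from T to get the rank-1 residual R = [2, -1] ⊗ [0, 0, -2] ⊗ w, so R[i,j,k] = a[i]·b[j]·w[k]. Pick indices with nonzero a[0]·b[2] = (2)·(-2) = -4. Only the fibre through (0,2,·) is needed: R[0,2,:] = T[0,2,:] − Σₗ aₗ[0]bₗ[2]cₗ = [-4, -4, -12] − (1)·(-2)·[0, -2, 0] − (2)·(-1)·[0, 0, 2] = [-4, -8, -8]. Then w[k] = R[0,2,k] / -4 for each k, giving w = [-4, -8, -8] / -4 = [1, 2, 2].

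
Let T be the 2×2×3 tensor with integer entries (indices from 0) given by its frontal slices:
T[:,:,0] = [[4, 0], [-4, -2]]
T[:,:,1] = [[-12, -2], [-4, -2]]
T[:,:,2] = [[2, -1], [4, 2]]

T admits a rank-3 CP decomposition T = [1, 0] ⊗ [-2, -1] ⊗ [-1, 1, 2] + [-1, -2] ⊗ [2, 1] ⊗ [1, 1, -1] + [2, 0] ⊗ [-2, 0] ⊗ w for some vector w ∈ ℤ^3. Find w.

Subtract the known terms from T to get the rank-1 residual R = [2, 0] ⊗ [-2, 0] ⊗ w, so R[i,j,k] = a[i]·b[j]·w[k]. Pick indices with nonzero a[0]·b[0] = (2)·(-2) = -4. Only the fibre through (0,0,·) is needed: R[0,0,:] = T[0,0,:] − Σₗ aₗ[0]bₗ[0]cₗ = [4, -12, 2] − (1)·(-2)·[-1, 1, 2] − (-1)·(2)·[1, 1, -1] = [4, -8, 4]. Then w[k] = R[0,0,k] / -4 for each k, giving w = [4, -8, 4] / -4 = [-1, 2, -1].

w = [-1, 2, -1]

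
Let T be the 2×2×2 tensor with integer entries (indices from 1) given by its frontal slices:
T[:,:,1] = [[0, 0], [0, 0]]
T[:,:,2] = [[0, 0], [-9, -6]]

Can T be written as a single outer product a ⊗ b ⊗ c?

If T = a ⊗ b ⊗ c then every fibre of T is a multiple of the corresponding factor, so read the factors off the fibres through the nonzero entry T[2,1,2] = -9.
The mode-1 fibre T[:,1,2] = [0, -9] gives a = [0, 1] (primitive direction); the mode-2 fibre T[2,:,2] = [-9, -6] gives b = [3, 2]; then c[k] = T[2,1,k] / (a[2]·b[1]) = [0, -9] / 3 = [0, -3].
Expanding [0, 1] ⊗ [3, 2] ⊗ [0, -3] reproduces all 8 entries of T, so T = [0, 1] ⊗ [3, 2] ⊗ [0, -3] and rank(T) ≤ 1.
Equivalently every frontal slice T[:,:,k] is c[k] times the rank-1 matrix [0, 1] ⊗ [3, 2]. So T has rank 1 (it is nonzero).

Yes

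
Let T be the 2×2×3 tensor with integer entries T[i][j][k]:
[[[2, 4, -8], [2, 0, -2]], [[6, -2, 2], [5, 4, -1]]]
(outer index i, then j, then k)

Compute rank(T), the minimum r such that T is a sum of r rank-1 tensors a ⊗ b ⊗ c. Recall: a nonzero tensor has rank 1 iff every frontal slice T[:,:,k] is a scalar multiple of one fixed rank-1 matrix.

Lower bound: the mode-3 unfolding of T (rows indexed by k, columns by (i,j) = (0,0), (0,1), (1,0), (1,1)) is [[2, 2, 6, 5], [4, 0, -2, 4], [-8, -2, 2, -1]].
There the 3×3 minor on rows k ∈ {0, 1, 2}, columns (i,j) ∈ {(0,0), (0,1), (1,0)} is det [[2, 2, 6], [4, 0, -2], [-8, -2, 2]] = -40 ≠ 0, so this unfolding has rank ≥ 3; CP rank is at least every unfolding rank, so rank(T) ≥ 3. (This is only a lower bound: in general the CP rank may exceed every unfolding rank, so we still need to exhibit 3 rank-1 terms summing to T.)
Upper bound: T is a sum of 3 rank-1 terms, T = [0, 1] ⊗ [1, 2] ⊗ [2, 2, 0] + [1, -1] ⊗ [1, 0] ⊗ [-2, 4, -4] + [2, 1] ⊗ [2, 1] ⊗ [1, 0, -1] (written with every a and b primitive with positive leading entry and the scale carried by c; CP decompositions are not unique, and this one is verified by expanding entrywise), so rank(T) ≤ 3.
These bounds meet, so rank(T) = 3.
Check entry T[0,0,2] = -8: (0)·(1)·(0) + (1)·(1)·(-4) + (2)·(2)·(-1) = -8.

3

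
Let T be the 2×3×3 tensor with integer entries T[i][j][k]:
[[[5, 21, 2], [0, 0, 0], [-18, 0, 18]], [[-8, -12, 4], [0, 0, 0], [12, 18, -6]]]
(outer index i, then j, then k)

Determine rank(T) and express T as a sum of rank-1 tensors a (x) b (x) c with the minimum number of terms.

rank(T) = 2

Lower bound: the mode-2 unfolding of T (rows indexed by j, columns by (i,k) = (0,0), (0,1), (0,2), (1,0), (1,1), (1,2)) is [[5, 21, 2, -8, -12, 4], [0, 0, 0, 0, 0, 0], [-18, 0, 18, 12, 18, -6]].
There the 2×2 minor on rows j ∈ {0, 2}, columns (i,k) ∈ {(0,0), (0,1)} is det [[5, 21], [-18, 0]] = 378 ≠ 0, so this unfolding has rank ≥ 2; CP rank is at least every unfolding rank, so rank(T) ≥ 2. (Flattening ranks never certify an upper bound on CP rank; for that we must actually write T with 2 rank-1 terms.)
Upper bound — finding two terms. Write S_k = T[:,:,k] for the frontal slices: S₀ = [[5, 0, -18], [-8, 0, 12]], S₁ = [[21, 0, 0], [-12, 0, 18]], S₂ = [[2, 0, 18], [4, 0, -6]].
If T = a₁ (x) b₁ (x) c₁ + a₂ (x) b₂ (x) c₂ then each S_k = c₁[k]·a₁b₁ᵀ + c₂[k]·a₂b₂ᵀ. S₀ and S₁ are linearly independent, so a₁b₁ᵀ and a₂b₂ᵀ must span the same plane of matrices: they are the rank-1 matrices of the form x·S₀ + y·S₁.
The 2×2 minor of x·S₀ + y·S₁ on rows {0,1}, columns {0,2} is −84·x² + 126·xy + 378·y² = (-42)·(x − 3·y)(2·x + 3·y), vanishing at (x:y) = (3:1) and (3:-2).
M₁ = 3·S₀ + S₁ = [[36, 0, -54], [-36, 0, 54]] = 18·[1, -1][2, 0, -3]ᵀ and M₂ = 3·S₀ − 2·S₁ = [[-27, 0, -54], [0, 0, 0]] = (-27)·[1, 0][1, 0, 2]ᵀ, so take a₁ = [1, -1], b₁ = [2, 0, -3], a₂ = [1, 0], b₂ = [1, 0, 2].
Each slice is an integer combination of E₁ = a₁b₁ᵀ and E₂ = a₂b₂ᵀ: S₀ = 4·E₁ − 3·E₂, S₁ = 6·E₁ + 9·E₂, S₂ = −2·E₁ + 6·E₂; reading off coefficients, c₁ = [4, 6, -2] and c₂ = [-3, 9, 6].
Hence T = [1, -1] (x) [2, 0, -3] (x) [4, 6, -2] + [1, 0] (x) [1, 0, 2] (x) [-3, 9, 6], so rank(T) ≤ 2.
These bounds meet, so rank(T) = 2.
Check entry T[1,2,2] = -6: (-1)·(-3)·(-2) + (0)·(2)·(6) = -6.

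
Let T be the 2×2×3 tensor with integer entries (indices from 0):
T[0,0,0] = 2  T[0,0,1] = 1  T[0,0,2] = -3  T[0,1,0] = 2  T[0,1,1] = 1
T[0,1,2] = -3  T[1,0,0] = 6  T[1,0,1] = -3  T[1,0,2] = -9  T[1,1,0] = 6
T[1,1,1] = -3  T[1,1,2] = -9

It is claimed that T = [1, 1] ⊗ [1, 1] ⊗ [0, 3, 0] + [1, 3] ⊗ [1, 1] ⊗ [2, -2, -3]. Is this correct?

Yes

Reconstruct entrywise from the claimed factors. For example, T[0,0,1] = 1 and Σₗ aₗ[0]bₗ[0]cₗ[1] = (1)·(1)·(3) + (1)·(1)·(-2) = 1; checking all 12 entries, every one matches. The claim holds.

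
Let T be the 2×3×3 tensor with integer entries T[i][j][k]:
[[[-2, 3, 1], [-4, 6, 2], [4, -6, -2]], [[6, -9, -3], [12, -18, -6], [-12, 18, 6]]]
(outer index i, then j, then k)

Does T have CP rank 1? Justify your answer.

If T = a ⊗ b ⊗ c then every fibre of T is a multiple of the corresponding factor, so read the factors off the fibres through the nonzero entry T[0,0,0] = -2.
The mode-1 fibre T[:,0,0] = [-2, 6] gives a = [1, -3] (primitive direction); the mode-2 fibre T[0,:,0] = [-2, -4, 4] gives b = [1, 2, -2]; then c[k] = T[0,0,k] / (a[0]·b[0]) = [-2, 3, 1] / 1 = [-2, 3, 1].
Expanding [1, -3] ⊗ [1, 2, -2] ⊗ [-2, 3, 1] reproduces all 18 entries of T, so T = [1, -3] ⊗ [1, 2, -2] ⊗ [-2, 3, 1] and rank(T) ≤ 1.
Equivalently every frontal slice T[:,:,k] is c[k] times the rank-1 matrix [1, -3] ⊗ [1, 2, -2]. So T has rank 1 (it is nonzero).

Yes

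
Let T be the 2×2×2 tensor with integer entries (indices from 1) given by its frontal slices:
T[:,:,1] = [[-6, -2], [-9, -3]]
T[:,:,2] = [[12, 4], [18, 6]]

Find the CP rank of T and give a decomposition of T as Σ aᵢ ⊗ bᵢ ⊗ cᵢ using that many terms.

rank(T) = 1

Lower bound: T ≠ 0 (e.g. T[1,1,1] = -6), so rank(T) ≥ 1.
Upper bound: if T = a ⊗ b ⊗ c then every fibre of T is a multiple of the corresponding factor, so read the factors off the fibres through the nonzero entry T[1,1,1] = -6.
The mode-1 fibre T[:,1,1] = [-6, -9] gives a = [2, 3] (primitive direction); the mode-2 fibre T[1,:,1] = [-6, -2] gives b = [3, 1]; then c[k] = T[1,1,k] / (a[1]·b[1]) = [-6, 12] / 6 = [-1, 2].
Expanding [2, 3] ⊗ [3, 1] ⊗ [-1, 2] reproduces all 8 entries of T, so T = [2, 3] ⊗ [3, 1] ⊗ [-1, 2] and rank(T) ≤ 1.
These bounds meet, so rank(T) = 1.
Check entry T[2,1,2] = 18: (3)·(3)·(2) = 18.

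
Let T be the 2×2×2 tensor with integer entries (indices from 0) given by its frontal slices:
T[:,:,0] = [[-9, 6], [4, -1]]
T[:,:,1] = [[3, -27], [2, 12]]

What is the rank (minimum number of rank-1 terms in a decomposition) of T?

2

Lower bound: in the mode-3 unfolding of T (rows indexed by k, columns by (i,j)) the 2×2 minor on rows k ∈ {0, 1}, columns (i,j) ∈ {(0,0), (0,1)} is det [[-9, 6], [3, -27]] = 225 ≠ 0, so that unfolding has rank ≥ 2 and hence rank(T) ≥ 2 (CP rank is at least every unfolding rank, though it can be larger).
Upper bound: with S_k = T[:,:,k], the two rank-1 terms a₁b₁ᵀ, a₂b₂ᵀ are the rank-1 members of the pencil x·S₀ + y·S₁.
det(x·S₀ + y·S₁) is −15·x² − 15·xy + 90·y² = (-15)·(x + 3·y)(x − 2·y), vanishing at (x:y) = (3:-1) and (2:1).
M₁ = 3·S₀ − S₁ = [[-30, 45], [10, -15]] = (-5)·[3, -1][2, -3]ᵀ and M₂ = 2·S₀ + S₁ = [[-15, -15], [10, 10]] = (-5)·[3, -2][1, 1]ᵀ, so take a₁ = [3, -1], b₁ = [2, -3], a₂ = [3, -2], b₂ = [1, 1].
Each slice is an integer combination of E₁ = a₁b₁ᵀ and E₂ = a₂b₂ᵀ: S₀ = −E₁ − E₂, S₁ = 2·E₁ − 3·E₂; reading off coefficients, c₁ = [-1, 2] and c₂ = [-1, -3].
Hence T = [3, -1] ⊗ [2, -3] ⊗ [-1, 2] + [3, -2] ⊗ [1, 1] ⊗ [-1, -3], so rank(T) ≤ 2.
These bounds meet, so rank(T) = 2.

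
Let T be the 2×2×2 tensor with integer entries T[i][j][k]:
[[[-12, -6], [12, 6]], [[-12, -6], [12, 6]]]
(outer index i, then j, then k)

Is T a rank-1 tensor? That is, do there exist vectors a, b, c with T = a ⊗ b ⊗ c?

Yes

If T = a ⊗ b ⊗ c then every fibre of T is a multiple of the corresponding factor, so read the factors off the fibres through the nonzero entry T[0,0,0] = -12.
The mode-1 fibre T[:,0,0] = [-12, -12] gives a = [1, 1] (primitive direction); the mode-2 fibre T[0,:,0] = [-12, 12] gives b = [1, -1]; then c[k] = T[0,0,k] / (a[0]·b[0]) = [-12, -6] / 1 = [-12, -6].
Expanding [1, 1] ⊗ [1, -1] ⊗ [-12, -6] reproduces all 8 entries of T, so T = [1, 1] ⊗ [1, -1] ⊗ [-12, -6] and rank(T) ≤ 1.
Equivalently every frontal slice T[:,:,k] is c[k] times the rank-1 matrix [1, 1] ⊗ [1, -1]. So T has rank 1 (it is nonzero).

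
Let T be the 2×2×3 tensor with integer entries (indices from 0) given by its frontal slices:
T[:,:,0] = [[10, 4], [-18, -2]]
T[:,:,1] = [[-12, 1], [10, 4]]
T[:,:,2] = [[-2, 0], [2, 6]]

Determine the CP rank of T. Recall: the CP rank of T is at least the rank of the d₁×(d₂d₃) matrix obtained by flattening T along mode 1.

Lower bound: the mode-3 unfolding of T (rows indexed by k, columns by (i,j) = (0,0), (0,1), (1,0), (1,1)) is [[10, 4, -18, -2], [-12, 1, 10, 4], [-2, 0, 2, 6]].
There the 3×3 minor on rows k ∈ {0, 1, 2}, columns (i,j) ∈ {(0,0), (0,1), (1,1)} is det [[10, 4, -2], [-12, 1, 4], [-2, 0, 6]] = 312 ≠ 0, so this unfolding has rank ≥ 3; CP rank is at least every unfolding rank, so rank(T) ≥ 3. (Unfolding ranks only ever bound the CP rank from below — rank(T) can be strictly larger than all of them — so the matching upper bound has to come from an explicit 3-term decomposition.)
Upper bound: T is a sum of 3 rank-1 terms, T = [1, -2] ⊗ [2, 1] ⊗ [2, -1, -2] + [1, -1] ⊗ [1, 0] ⊗ [8, -8, 4] + [1, 1] ⊗ [1, -1] ⊗ [-2, -2, -2] (one valid choice — decompositions are not unique — normalised so each a, b is primitive with positive first nonzero entry; check it by expanding all entries), so rank(T) ≤ 3.
These bounds meet, so rank(T) = 3.
Check entry T[0,1,1] = 1: (1)·(1)·(-1) + (1)·(0)·(-8) + (1)·(-1)·(-2) = 1.

3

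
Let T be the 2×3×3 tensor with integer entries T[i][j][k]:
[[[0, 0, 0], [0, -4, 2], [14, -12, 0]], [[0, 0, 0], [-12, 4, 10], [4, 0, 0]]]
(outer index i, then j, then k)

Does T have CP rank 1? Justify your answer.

The mode-3 unfolding of T (rows indexed by k, columns by (i,j) = (0,0), (0,1), (0,2), (1,0), (1,1), (1,2)) is [[0, 0, 14, 0, -12, 4], [0, -4, -12, 0, 4, 0], [0, 2, 0, 0, 10, 0]].
There the 3×3 minor on rows k ∈ {0, 1, 2}, columns (i,j) ∈ {(0,1), (0,2), (1,1)} is det [[0, 14, -12], [-4, -12, 4], [2, 0, 10]] = 384 ≠ 0, so this unfolding has rank ≥ 3; CP rank is at least every unfolding rank, so rank(T) ≥ 3.
In particular rank(T) ≥ 3 > 1, so T is not rank-1.

No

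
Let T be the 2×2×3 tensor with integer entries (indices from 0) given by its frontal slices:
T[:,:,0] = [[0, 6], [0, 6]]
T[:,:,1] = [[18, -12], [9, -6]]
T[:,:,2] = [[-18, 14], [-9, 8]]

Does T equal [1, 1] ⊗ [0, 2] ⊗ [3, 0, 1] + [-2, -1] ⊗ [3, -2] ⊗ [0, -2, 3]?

Reconstruct entry (0,0,1) from the claimed factors: Σₗ aₗ[0]bₗ[0]cₗ[1] = (1)·(0)·(0) + (-2)·(3)·(-2) = 12, but T[0,0,1] = 18. The claim is false.

No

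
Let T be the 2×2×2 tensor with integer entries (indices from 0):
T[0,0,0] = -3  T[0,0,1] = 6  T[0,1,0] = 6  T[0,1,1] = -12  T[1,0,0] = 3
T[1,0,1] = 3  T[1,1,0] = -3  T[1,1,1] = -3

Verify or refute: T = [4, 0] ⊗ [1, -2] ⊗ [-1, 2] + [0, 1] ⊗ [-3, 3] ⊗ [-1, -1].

Reconstruct entry (0,0,0) from the claimed factors: Σₗ aₗ[0]bₗ[0]cₗ[0] = (4)·(1)·(-1) + (0)·(-3)·(-1) = -4, but T[0,0,0] = -3. The claim is false.

No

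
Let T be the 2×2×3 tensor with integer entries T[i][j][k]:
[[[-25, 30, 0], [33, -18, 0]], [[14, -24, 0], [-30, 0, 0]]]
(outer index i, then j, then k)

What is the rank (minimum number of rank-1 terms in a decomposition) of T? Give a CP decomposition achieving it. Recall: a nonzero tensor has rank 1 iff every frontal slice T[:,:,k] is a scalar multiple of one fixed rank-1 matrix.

rank(T) = 2

Lower bound: the mode-1 unfolding of T (rows indexed by i, columns by (j,k) = (0,0), (0,1), (0,2), (1,0), (1,1), (1,2)) is [[-25, 30, 0, 33, -18, 0], [14, -24, 0, -30, 0, 0]].
There the 2×2 minor on rows i ∈ {0, 1}, columns (j,k) ∈ {(0,0), (0,1)} is det [[-25, 30], [14, -24]] = 180 ≠ 0, so this unfolding has rank ≥ 2; CP rank is at least every unfolding rank, so rank(T) ≥ 2. (Unfolding ranks only ever bound the CP rank from below — rank(T) can be strictly larger than all of them — so the matching upper bound has to come from an explicit 2-term decomposition.)
Upper bound — finding two terms. Write S_k = T[:,:,k] for the frontal slices: S₀ = [[-25, 33], [14, -30]], S₁ = [[30, -18], [-24, 0]], S₂ = [[0, 0], [0, 0]].
If T = a₁ (x) b₁ (x) c₁ + a₂ (x) b₂ (x) c₂ then each S_k = c₁[k]·a₁b₁ᵀ + c₂[k]·a₂b₂ᵀ. S₀ and S₁ are linearly independent, so a₁b₁ᵀ and a₂b₂ᵀ must span the same plane of matrices: they are the rank-1 matrices of the form x·S₀ + y·S₁.
det(x·S₀ + y·S₁) is 288·x² + 144·xy − 432·y² = 144·(2·x + 3·y)(x − y), vanishing at (x:y) = (3:-2) and (1:1).
M₁ = 3·S₀ − 2·S₁ = [[-135, 135], [90, -90]] = (-45)·[3, -2][1, -1]ᵀ and M₂ = S₀ + S₁ = [[5, 15], [-10, -30]] = 5·[1, -2][1, 3]ᵀ, so take a₁ = [3, -2], b₁ = [1, -1], a₂ = [1, -2], b₂ = [1, 3].
Each slice is an integer combination of E₁ = a₁b₁ᵀ and E₂ = a₂b₂ᵀ: S₀ = −9·E₁ + 2·E₂, S₁ = 9·E₁ + 3·E₂, S₂ = 0; reading off coefficients, c₁ = [-9, 9, 0] and c₂ = [2, 3, 0].
Hence T = [3, -2] (x) [1, -1] (x) [-9, 9, 0] + [1, -2] (x) [1, 3] (x) [2, 3, 0], so rank(T) ≤ 2.
These bounds meet, so rank(T) = 2.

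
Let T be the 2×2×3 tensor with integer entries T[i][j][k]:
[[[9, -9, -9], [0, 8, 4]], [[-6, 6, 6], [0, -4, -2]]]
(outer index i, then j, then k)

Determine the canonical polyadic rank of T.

Lower bound: the mode-1 unfolding of T (rows indexed by i, columns by (j,k) = (0,0), (0,1), (0,2), (1,0), (1,1), (1,2)) is [[9, -9, -9, 0, 8, 4], [-6, 6, 6, 0, -4, -2]].
There the 2×2 minor on rows i ∈ {0, 1}, columns (j,k) ∈ {(0,0), (1,1)} is det [[9, 8], [-6, -4]] = 12 ≠ 0, so this unfolding has rank ≥ 2; CP rank is at least every unfolding rank, so rank(T) ≥ 2. (Unfolding ranks only ever bound the CP rank from below — rank(T) can be strictly larger than all of them — so the matching upper bound has to come from an explicit 2-term decomposition.)
Upper bound — finding two terms. Write S_k = T[:,:,k] for the frontal slices: S₀ = [[9, 0], [-6, 0]], S₁ = [[-9, 8], [6, -4]], S₂ = [[-9, 4], [6, -2]].
If T = a₁ ⊗ b₁ ⊗ c₁ + a₂ ⊗ b₂ ⊗ c₂ then each S_k = c₁[k]·a₁b₁ᵀ + c₂[k]·a₂b₂ᵀ. S₀ and S₁ are linearly independent, so a₁b₁ᵀ and a₂b₂ᵀ must span the same plane of matrices: they are the rank-1 matrices of the form x·S₀ + y·S₁.
det(x·S₀ + y·S₁) is 12·xy − 12·y² = 12·(x − y)(y), vanishing at (x:y) = (1:1) and (1:0).
M₁ = S₀ + S₁ = [[0, 8], [0, -4]] = 4·(2, -1)(0, 1)ᵀ and M₂ = S₀ = [[9, 0], [-6, 0]] = 3·(3, -2)(1, 0)ᵀ, so take a₁ = (2, -1), b₁ = (0, 1), a₂ = (3, -2), b₂ = (1, 0).
Each slice is an integer combination of E₁ = a₁b₁ᵀ and E₂ = a₂b₂ᵀ: S₀ = 3·E₂, S₁ = 4·E₁ − 3·E₂, S₂ = 2·E₁ − 3·E₂; reading off coefficients, c₁ = (0, 4, 2) and c₂ = (3, -3, -3).
Hence T = (2, -1) ⊗ (0, 1) ⊗ (0, 4, 2) + (3, -2) ⊗ (1, 0) ⊗ (3, -3, -3), so rank(T) ≤ 2.
These bounds meet, so rank(T) = 2.

2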